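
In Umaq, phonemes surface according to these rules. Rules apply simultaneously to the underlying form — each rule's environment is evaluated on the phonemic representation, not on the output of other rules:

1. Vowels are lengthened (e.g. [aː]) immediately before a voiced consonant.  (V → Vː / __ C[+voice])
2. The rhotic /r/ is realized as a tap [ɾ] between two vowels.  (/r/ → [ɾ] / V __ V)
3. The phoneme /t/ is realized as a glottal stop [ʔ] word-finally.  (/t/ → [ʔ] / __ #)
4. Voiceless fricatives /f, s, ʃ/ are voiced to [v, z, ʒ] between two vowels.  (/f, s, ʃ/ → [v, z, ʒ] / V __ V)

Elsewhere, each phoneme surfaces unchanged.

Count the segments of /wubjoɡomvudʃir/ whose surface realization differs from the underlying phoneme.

Segments that undergo a rule: /u/ → [uː] (rule 1); /o/ → [oː] (rule 1); /o/ → [oː] (rule 1); /u/ → [uː] (rule 1); /i/ → [iː] (rule 1).
All other segments surface unchanged.

5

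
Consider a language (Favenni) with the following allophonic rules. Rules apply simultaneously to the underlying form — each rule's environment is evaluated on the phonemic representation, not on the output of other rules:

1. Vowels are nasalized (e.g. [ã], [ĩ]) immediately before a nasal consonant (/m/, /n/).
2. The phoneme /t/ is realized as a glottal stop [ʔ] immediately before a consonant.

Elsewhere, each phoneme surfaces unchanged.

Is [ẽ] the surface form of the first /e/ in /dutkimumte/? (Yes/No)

No

/e/ (word-final) fails the environment for rule 1, so it stays [e].
The actual realization is [e], not [ẽ].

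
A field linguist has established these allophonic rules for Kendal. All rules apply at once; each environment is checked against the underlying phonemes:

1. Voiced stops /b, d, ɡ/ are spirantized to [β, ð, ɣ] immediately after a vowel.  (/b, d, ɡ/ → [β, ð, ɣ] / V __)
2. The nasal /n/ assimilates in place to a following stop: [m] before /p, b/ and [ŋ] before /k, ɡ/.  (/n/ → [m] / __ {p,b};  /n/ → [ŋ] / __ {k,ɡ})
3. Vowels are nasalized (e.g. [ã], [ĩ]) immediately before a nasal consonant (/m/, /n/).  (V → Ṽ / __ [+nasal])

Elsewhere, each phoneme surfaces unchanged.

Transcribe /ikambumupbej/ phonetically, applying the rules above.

[ikãmbũmupbej]

/i/ (word-initial) fails the environment for rule 3, so it stays [i].
/k/ (between /i/ and /a/): no rule targets it → [k].
/a/ (between /k/ and /m/): before a nasal consonant, so rule 3 applies → [ã].
/m/ stays [m].
/b/ (between /m/ and /u/) is in the target of rule 1 but the environment (immediately after a vowel) is not met → [b].
/u/ (between /b/ and /m/) occurs before a nasal consonant → [ũ] by rule 3.
/m/ (between /u/ and /u/): no rule targets it → [m].
/u/ (between /m/ and /p/) is in the target of rule 3 but the environment (before a nasal consonant) is not met → [u].
/p/ (between /u/ and /b/): no rule targets it → [p].
/b/ (between /p/ and /e/): rule 1 targets it, but not immediately after a vowel → unchanged [b].
/e/ — between /b/ and /j/; rule 3 does not apply here → [e].
/j/ — not in any rule's target class → [j].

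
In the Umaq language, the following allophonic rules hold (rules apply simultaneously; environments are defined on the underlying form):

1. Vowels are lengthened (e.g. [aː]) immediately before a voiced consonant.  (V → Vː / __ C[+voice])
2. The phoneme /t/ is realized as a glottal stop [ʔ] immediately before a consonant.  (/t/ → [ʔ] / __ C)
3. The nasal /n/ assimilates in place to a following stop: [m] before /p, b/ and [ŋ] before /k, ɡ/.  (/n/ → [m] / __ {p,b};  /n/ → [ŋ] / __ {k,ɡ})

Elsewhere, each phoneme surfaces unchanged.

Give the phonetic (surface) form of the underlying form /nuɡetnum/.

[nuːɡeʔnuːm]

/n/ (word-initial) is in the target of rule 3 but the environment (before a labial or velar stop) is not met → [n].
/u/ — between /n/ and /ɡ/, before a voiced consonant — surfaces as [uː] (rule 1).
/e/ (between /ɡ/ and /t/): rule 1 targets it, but not before a voiced consonant → unchanged [e].
Rule 2 applies to /t/ (between /e/ and /n/: immediately before a consonant) → [ʔ].
/n/ — between /t/ and /u/; rule 3 does not apply here → [n].
/u/ (between /n/ and /m/) occurs before a voiced consonant → [uː] by rule 1.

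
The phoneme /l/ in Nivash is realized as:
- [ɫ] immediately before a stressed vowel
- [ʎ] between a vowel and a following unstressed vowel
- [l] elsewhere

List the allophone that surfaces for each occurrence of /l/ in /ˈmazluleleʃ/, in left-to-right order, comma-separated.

Occurrence 1 (position 4): no conditioning environment matches → elsewhere allophone [l].
Occurrence 2 (position 6): between a vowel and a following unstressed vowel → [ʎ].
Occurrence 3 (position 8): between a vowel and a following unstressed vowel → [ʎ].

[l], [ʎ], [ʎ]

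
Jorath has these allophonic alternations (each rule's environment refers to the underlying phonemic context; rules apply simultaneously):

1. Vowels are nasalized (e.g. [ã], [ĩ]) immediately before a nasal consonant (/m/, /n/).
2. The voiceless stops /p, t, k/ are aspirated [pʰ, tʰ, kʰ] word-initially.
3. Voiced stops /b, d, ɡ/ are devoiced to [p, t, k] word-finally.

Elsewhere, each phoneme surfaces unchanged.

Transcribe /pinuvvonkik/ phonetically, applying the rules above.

/p/ meets the environment for rule 2 (word-initially) → [pʰ].
/i/ — between /p/ and /n/, before a nasal consonant — surfaces as [ĩ] (rule 1).
/u/ (between /n/ and /v/) is in the target of rule 1 but the environment (before a nasal consonant) is not met → [u].
/o/ — between /v/ and /n/, before a nasal consonant — surfaces as [õ] (rule 1).
/k/ (between /n/ and /i/) is in the target of rule 2 but the environment (word-initially) is not met → [k].
/i/ (between /k/ and /k/) is in the target of rule 1 but the environment (before a nasal consonant) is not met → [i].
/k/ (word-final) fails the environment for rule 2, so it stays [k].

[pʰĩnuvvõnkik]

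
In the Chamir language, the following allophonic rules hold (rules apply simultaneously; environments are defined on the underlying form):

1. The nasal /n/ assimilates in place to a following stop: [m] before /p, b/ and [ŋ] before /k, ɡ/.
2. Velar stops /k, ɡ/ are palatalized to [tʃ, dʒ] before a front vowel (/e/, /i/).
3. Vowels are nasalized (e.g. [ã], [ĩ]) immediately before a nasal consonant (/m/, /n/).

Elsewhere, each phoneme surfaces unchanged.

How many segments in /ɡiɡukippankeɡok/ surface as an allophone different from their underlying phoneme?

Segments that undergo a rule: /ɡ/ → [dʒ] (rule 2); /k/ → [tʃ] (rule 2); /a/ → [ã] (rule 3); /n/ → [ŋ] (rule 1); /k/ → [tʃ] (rule 2).
All other segments surface unchanged.

5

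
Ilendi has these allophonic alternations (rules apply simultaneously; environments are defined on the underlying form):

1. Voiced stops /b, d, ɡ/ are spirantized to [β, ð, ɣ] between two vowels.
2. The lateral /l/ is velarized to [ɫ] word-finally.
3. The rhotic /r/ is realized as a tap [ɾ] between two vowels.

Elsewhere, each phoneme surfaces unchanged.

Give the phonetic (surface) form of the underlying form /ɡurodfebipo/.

/ɡ/ (word-initial): rule 1 targets it, but not between two vowels → unchanged [ɡ].
/u/ — not in any rule's target class → [u].
/r/ meets the environment for rule 3 (between two vowels) → [ɾ].
/o/ stays [o].
/d/ (between /o/ and /f/) is in the target of rule 1 but the environment (between two vowels) is not met → [d].
/f/ — not in any rule's target class → [f].
/e/ — not in any rule's target class → [e].
/b/ meets the environment for rule 1 (between two vowels) → [β].
/i/ stays [i].
/p/ (between /i/ and /o/) is unaffected → [p].
/o/ stays [o].

[ɡuɾodfeβipo]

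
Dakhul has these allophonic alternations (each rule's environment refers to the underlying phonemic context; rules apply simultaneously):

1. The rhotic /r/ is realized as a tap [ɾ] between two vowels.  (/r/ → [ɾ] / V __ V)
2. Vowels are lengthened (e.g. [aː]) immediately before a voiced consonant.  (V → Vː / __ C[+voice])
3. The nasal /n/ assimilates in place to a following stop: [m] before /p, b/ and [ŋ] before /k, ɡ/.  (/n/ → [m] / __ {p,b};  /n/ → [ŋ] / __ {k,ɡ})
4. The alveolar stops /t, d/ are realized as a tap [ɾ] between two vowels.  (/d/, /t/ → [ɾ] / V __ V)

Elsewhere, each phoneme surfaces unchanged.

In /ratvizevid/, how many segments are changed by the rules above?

3

Segments that undergo a rule: /i/ → [iː] (rule 2); /e/ → [eː] (rule 2); /i/ → [iː] (rule 2).
All other segments surface unchanged.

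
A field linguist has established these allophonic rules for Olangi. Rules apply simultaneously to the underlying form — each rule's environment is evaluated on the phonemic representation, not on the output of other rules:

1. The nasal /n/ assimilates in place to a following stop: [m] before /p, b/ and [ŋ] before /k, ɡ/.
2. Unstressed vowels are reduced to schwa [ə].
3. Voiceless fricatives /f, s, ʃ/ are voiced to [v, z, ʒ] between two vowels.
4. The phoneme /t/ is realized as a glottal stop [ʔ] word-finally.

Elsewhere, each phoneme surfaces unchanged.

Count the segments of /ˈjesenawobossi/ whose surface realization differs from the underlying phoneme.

6

Segments that undergo a rule: /s/ → [z] (rule 3); /e/ → [ə] (rule 2); /a/ → [ə] (rule 2); /o/ → [ə] (rule 2); /o/ → [ə] (rule 2); /i/ → [ə] (rule 2).
All other segments surface unchanged.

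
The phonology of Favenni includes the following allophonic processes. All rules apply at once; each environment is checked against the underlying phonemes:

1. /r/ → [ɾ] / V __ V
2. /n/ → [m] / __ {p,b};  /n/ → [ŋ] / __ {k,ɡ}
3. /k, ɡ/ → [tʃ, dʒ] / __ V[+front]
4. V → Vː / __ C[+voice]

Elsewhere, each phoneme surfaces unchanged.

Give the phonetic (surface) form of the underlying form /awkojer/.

[aːwkoːjeːr]

/a/ — word-initial, before a voiced consonant — surfaces as [aː] (rule 4).
/w/ — not in any rule's target class → [w].
/k/ (between /w/ and /o/): rule 3 targets it, but not before a front vowel → unchanged [k].
/o/ meets the environment for rule 4 (before a voiced consonant) → [oː].
/j/ (between /o/ and /e/) is unaffected → [j].
/e/ meets the environment for rule 4 (before a voiced consonant) → [eː].
/r/ (word-final) is in the target of rule 1 but the environment (between two vowels) is not met → [r].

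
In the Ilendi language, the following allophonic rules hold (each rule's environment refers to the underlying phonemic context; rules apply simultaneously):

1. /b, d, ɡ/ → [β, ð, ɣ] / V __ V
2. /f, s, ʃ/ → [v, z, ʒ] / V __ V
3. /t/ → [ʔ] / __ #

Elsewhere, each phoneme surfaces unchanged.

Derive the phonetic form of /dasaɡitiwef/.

[dazaɣitiwef]

/d/ (word-initial): rule 1 targets it, but not between two vowels → unchanged [d].
/s/ (between /a/ and /a/): between two vowels, so rule 2 applies → [z].
/ɡ/ (between /a/ and /i/) occurs between two vowels → [ɣ] by rule 1.
/t/ — between /i/ and /i/; rule 3 does not apply here → [t].
/f/ (word-final): rule 2 targets it, but not between two vowels → unchanged [f].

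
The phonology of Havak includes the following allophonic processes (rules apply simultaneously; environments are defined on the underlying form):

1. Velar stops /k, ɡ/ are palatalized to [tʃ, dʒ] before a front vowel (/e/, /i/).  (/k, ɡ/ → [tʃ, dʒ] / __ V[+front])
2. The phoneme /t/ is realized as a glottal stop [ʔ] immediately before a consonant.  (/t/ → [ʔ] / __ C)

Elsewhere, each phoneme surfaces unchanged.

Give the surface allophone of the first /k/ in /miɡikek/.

/k/ (between /i/ and /e/) occurs before a front vowel → [tʃ] by rule 1.

[tʃ]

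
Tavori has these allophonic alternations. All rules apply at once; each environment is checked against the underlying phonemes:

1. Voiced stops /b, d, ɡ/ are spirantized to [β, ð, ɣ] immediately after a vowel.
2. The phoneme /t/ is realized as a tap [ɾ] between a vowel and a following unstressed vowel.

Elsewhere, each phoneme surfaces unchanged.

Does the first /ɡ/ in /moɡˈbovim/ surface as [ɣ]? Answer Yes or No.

Yes

Rule 1 applies to /ɡ/ (between /o/ and /b/: immediately after a vowel) → [ɣ].
The actual realization is [ɣ], which matches [ɣ].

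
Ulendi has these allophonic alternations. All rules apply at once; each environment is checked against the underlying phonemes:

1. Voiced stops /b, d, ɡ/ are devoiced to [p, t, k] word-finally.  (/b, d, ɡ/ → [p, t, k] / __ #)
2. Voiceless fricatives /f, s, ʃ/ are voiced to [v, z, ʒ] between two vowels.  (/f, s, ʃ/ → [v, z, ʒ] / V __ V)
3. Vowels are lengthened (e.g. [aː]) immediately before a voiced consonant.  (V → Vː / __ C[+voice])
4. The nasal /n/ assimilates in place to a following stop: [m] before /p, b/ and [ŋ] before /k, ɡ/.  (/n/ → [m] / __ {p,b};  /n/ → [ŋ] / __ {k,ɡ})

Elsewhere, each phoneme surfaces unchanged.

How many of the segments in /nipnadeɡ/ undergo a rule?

Segments that undergo a rule: /a/ → [aː] (rule 3); /e/ → [eː] (rule 3); /ɡ/ → [k] (rule 1).
All other segments surface unchanged.

3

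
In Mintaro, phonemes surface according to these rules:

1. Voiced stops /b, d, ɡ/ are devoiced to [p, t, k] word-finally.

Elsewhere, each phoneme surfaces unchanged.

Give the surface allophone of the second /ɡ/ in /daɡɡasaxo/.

[ɡ]

/ɡ/ (between /ɡ/ and /a/) is in the target of rule 1 but the environment (word-finally) is not met → [ɡ].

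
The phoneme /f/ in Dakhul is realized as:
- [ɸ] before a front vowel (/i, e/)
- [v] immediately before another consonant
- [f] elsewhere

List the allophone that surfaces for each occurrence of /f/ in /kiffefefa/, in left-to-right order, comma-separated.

[v], [ɸ], [ɸ], [f]

Occurrence 1 (position 3): immediately before another consonant → [v].
Occurrence 2 (position 4): before a front vowel (/i, e/) → [ɸ].
Occurrence 3 (position 6): before a front vowel (/i, e/) → [ɸ].
Occurrence 4 (position 8): no conditioning environment matches → elsewhere allophone [f].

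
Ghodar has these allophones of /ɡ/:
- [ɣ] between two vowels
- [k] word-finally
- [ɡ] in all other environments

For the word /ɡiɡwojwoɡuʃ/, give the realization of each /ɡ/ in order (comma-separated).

[ɡ], [ɡ], [ɣ]

Occurrence 1 (position 1): no conditioning environment matches → elsewhere allophone [ɡ].
Occurrence 2 (position 3): no conditioning environment matches → elsewhere allophone [ɡ].
Occurrence 3 (position 9): between two vowels → [ɣ].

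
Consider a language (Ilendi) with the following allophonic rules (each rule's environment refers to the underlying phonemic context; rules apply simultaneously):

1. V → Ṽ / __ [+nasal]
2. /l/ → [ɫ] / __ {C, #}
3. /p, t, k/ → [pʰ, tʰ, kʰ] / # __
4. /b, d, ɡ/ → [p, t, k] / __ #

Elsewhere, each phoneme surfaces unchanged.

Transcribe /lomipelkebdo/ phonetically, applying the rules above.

[lõmipeɫkebdo]

/l/ (word-initial): rule 2 targets it, but not word-finally or immediately before a consonant → unchanged [l].
/o/ — between /l/ and /m/, before a nasal consonant — surfaces as [õ] (rule 1).
/m/ (between /o/ and /i/) is unaffected → [m].
/i/ (between /m/ and /p/) is in the target of rule 1 but the environment (before a nasal consonant) is not met → [i].
/p/ (between /i/ and /e/) is in the target of rule 3 but the environment (word-initially) is not met → [p].
/e/ (between /p/ and /l/) fails the environment for rule 1, so it stays [e].
/l/ (between /e/ and /k/): word-finally or immediately before a consonant, so rule 2 applies → [ɫ].
/k/ (between /l/ and /e/) fails the environment for rule 3, so it stays [k].
/e/ (between /k/ and /b/) fails the environment for rule 1, so it stays [e].
/b/ — between /e/ and /d/; rule 4 does not apply here → [b].
/d/ (between /b/ and /o/): rule 4 targets it, but not word-finally → unchanged [d].
/o/ (word-final) is in the target of rule 1 but the environment (before a nasal consonant) is not met → [o].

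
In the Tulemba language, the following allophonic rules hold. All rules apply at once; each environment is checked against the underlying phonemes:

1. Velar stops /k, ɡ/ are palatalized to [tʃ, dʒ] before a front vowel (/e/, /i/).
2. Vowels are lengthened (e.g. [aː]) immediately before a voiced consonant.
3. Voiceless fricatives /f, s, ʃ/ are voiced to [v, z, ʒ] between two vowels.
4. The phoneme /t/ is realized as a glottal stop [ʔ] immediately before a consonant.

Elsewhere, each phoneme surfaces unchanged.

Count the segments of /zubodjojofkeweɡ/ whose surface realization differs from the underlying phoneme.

Segments that undergo a rule: /u/ → [uː] (rule 2); /o/ → [oː] (rule 2); /o/ → [oː] (rule 2); /k/ → [tʃ] (rule 1); /e/ → [eː] (rule 2); /e/ → [eː] (rule 2).
All other segments surface unchanged.

6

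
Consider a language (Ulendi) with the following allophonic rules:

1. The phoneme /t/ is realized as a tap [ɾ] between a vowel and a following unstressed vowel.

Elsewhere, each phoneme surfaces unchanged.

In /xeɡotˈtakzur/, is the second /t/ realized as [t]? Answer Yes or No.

/t/ (between /t/ and /a/) is in the target of rule 1 but the environment (between a vowel and a following unstressed vowel) is not met → [t].
The actual realization is [t], which matches [t].

Yes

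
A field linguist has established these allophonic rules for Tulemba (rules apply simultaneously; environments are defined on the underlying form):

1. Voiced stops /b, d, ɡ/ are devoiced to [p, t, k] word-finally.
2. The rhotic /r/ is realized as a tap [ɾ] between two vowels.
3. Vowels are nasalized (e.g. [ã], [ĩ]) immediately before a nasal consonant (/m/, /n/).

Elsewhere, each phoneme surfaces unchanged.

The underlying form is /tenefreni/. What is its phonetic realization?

[tẽnefrẽni]

/t/ (word-initial): no rule targets it → [t].
/e/ (between /t/ and /n/): before a nasal consonant, so rule 3 applies → [ẽ].
/n/ — not in any rule's target class → [n].
/e/ (between /n/ and /f/) is in the target of rule 3 but the environment (before a nasal consonant) is not met → [e].
/f/ (between /e/ and /r/) is unaffected → [f].
/r/ (between /f/ and /e/): rule 2 targets it, but not between two vowels → unchanged [r].
/e/ — between /r/ and /n/, before a nasal consonant — surfaces as [ẽ] (rule 3).
/n/ — not in any rule's target class → [n].
/i/ — word-final; rule 3 does not apply here → [i].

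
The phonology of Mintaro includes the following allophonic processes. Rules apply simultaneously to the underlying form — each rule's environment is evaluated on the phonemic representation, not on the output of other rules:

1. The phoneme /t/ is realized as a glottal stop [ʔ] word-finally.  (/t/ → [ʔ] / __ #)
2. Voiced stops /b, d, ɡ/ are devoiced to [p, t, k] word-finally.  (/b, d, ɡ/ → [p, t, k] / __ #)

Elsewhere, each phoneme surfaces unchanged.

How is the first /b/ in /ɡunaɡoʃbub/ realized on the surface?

[b]

/b/ — between /ʃ/ and /u/; rule 2 does not apply here → [b].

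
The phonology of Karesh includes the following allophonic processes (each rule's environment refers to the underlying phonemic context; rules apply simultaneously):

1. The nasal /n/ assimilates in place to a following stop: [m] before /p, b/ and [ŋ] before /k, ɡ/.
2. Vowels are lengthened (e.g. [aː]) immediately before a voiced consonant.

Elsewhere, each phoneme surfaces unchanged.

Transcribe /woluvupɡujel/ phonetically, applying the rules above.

/w/ (word-initial): no rule targets it → [w].
Rule 2 applies to /o/ (between /w/ and /l/: before a voiced consonant) → [oː].
/l/ — not in any rule's target class → [l].
/u/ (between /l/ and /v/): before a voiced consonant, so rule 2 applies → [uː].
/v/ stays [v].
/u/ — between /v/ and /p/; rule 2 does not apply here → [u].
/p/ (between /u/ and /ɡ/): no rule targets it → [p].
/ɡ/ — not in any rule's target class → [ɡ].
/u/ (between /ɡ/ and /j/): before a voiced consonant, so rule 2 applies → [uː].
/j/ stays [j].
Rule 2 applies to /e/ (between /j/ and /l/: before a voiced consonant) → [eː].
/l/ stays [l].

[woːluːvupɡuːjeːl]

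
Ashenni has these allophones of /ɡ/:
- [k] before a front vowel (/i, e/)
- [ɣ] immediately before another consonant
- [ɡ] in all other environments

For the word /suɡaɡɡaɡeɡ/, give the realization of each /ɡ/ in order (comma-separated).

[ɡ], [ɣ], [ɡ], [k], [ɡ]

Occurrence 1 (position 3): no conditioning environment matches → elsewhere allophone [ɡ].
Occurrence 2 (position 5): immediately before another consonant → [ɣ].
Occurrence 3 (position 6): no conditioning environment matches → elsewhere allophone [ɡ].
Occurrence 4 (position 8): before a front vowel (/i, e/) → [k].
Occurrence 5 (position 10): no conditioning environment matches → elsewhere allophone [ɡ].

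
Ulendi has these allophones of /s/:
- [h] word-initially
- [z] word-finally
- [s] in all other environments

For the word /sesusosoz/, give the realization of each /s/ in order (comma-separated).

Occurrence 1 (position 1): word-initially → [h].
Occurrence 2 (position 3): no conditioning environment matches → elsewhere allophone [s].
Occurrence 3 (position 5): no conditioning environment matches → elsewhere allophone [s].
Occurrence 4 (position 7): no conditioning environment matches → elsewhere allophone [s].

[h], [s], [s], [s]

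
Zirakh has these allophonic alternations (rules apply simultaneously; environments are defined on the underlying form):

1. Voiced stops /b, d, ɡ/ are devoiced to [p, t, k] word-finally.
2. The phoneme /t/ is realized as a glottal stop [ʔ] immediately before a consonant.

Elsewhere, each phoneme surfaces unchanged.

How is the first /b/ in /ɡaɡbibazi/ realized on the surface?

/b/ — between /ɡ/ and /i/; rule 1 does not apply here → [b].

[b]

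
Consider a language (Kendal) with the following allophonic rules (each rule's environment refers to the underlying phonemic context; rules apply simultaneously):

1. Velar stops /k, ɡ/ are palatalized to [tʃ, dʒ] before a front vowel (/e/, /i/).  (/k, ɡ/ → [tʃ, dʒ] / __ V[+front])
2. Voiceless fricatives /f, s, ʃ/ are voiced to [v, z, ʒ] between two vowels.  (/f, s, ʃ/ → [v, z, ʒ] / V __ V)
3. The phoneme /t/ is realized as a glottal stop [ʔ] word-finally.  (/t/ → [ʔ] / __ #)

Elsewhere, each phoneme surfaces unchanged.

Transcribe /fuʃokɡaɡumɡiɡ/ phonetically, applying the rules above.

[fuʒokɡaɡumdʒiɡ]

/f/ (word-initial) fails the environment for rule 2, so it stays [f].
/u/ (between /f/ and /ʃ/): no rule targets it → [u].
/ʃ/ meets the environment for rule 2 (between two vowels) → [ʒ].
/o/ stays [o].
/k/ (between /o/ and /ɡ/) fails the environment for rule 1, so it stays [k].
/ɡ/ (between /k/ and /a/) is in the target of rule 1 but the environment (before a front vowel) is not met → [ɡ].
/a/ (between /ɡ/ and /ɡ/): no rule targets it → [a].
/ɡ/ (between /a/ and /u/) is in the target of rule 1 but the environment (before a front vowel) is not met → [ɡ].
/u/ stays [u].
/m/ stays [m].
/ɡ/ (between /m/ and /i/) occurs before a front vowel → [dʒ] by rule 1.
/i/ — not in any rule's target class → [i].
/ɡ/ (word-final) is in the target of rule 1 but the environment (before a front vowel) is not met → [ɡ].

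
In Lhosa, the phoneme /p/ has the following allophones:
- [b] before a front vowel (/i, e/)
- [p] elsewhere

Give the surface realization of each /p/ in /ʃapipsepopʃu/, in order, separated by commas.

[b], [p], [p], [p]

Occurrence 1 (position 3): before a front vowel (/i, e/) → [b].
Occurrence 2 (position 5): no conditioning environment matches → elsewhere allophone [p].
Occurrence 3 (position 8): no conditioning environment matches → elsewhere allophone [p].
Occurrence 4 (position 10): no conditioning environment matches → elsewhere allophone [p].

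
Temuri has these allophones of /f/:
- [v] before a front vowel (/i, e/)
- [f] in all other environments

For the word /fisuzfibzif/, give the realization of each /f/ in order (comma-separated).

[v], [v], [f]

Occurrence 1 (position 1): before a front vowel (/i, e/) → [v].
Occurrence 2 (position 6): before a front vowel (/i, e/) → [v].
Occurrence 3 (position 11): no conditioning environment matches → elsewhere allophone [f].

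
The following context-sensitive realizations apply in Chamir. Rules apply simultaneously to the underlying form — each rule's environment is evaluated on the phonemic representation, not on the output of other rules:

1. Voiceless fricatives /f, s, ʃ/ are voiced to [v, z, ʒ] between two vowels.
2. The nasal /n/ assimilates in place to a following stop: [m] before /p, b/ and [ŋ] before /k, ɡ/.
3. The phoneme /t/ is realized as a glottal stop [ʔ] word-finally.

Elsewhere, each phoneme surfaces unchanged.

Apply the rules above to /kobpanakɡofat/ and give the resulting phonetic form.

[kobpanakɡovaʔ]

/k/ (word-initial): no rule targets it → [k].
/o/ stays [o].
/b/ stays [b].
/p/ — not in any rule's target class → [p].
/a/ (between /p/ and /n/) is unaffected → [a].
/n/ (between /a/ and /a/) is in the target of rule 2 but the environment (before a labial or velar stop) is not met → [n].
/a/ (between /n/ and /k/): no rule targets it → [a].
/k/ (between /a/ and /ɡ/): no rule targets it → [k].
/ɡ/ stays [ɡ].
/o/ (between /ɡ/ and /f/): no rule targets it → [o].
/f/ (between /o/ and /a/) occurs between two vowels → [v] by rule 1.
/a/ (between /f/ and /t/): no rule targets it → [a].
/t/ meets the environment for rule 3 (word-finally) → [ʔ].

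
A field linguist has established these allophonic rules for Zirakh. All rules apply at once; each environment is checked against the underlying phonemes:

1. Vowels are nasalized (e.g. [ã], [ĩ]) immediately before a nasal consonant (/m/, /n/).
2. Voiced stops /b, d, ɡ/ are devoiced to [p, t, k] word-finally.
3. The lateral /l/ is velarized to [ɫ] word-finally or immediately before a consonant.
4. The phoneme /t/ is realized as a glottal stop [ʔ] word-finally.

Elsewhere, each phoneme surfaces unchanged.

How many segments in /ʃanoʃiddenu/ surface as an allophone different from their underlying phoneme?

Segments that undergo a rule: /a/ → [ã] (rule 1); /e/ → [ẽ] (rule 1).
All other segments surface unchanged.

2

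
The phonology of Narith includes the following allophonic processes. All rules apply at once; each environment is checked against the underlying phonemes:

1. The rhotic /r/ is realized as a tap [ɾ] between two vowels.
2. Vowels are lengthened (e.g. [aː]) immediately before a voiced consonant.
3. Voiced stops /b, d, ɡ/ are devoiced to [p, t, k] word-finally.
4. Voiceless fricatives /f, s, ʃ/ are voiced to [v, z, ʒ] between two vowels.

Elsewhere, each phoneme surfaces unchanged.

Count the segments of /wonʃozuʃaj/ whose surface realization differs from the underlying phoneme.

4

Segments that undergo a rule: /o/ → [oː] (rule 2); /o/ → [oː] (rule 2); /ʃ/ → [ʒ] (rule 4); /a/ → [aː] (rule 2).
All other segments surface unchanged.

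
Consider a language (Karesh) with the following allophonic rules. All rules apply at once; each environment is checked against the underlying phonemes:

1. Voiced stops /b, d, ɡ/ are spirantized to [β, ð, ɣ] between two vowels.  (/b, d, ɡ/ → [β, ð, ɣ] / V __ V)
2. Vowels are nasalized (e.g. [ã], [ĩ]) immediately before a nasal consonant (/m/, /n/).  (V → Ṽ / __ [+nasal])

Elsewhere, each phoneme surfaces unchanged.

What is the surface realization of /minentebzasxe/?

/m/ (word-initial): no rule targets it → [m].
/i/ — between /m/ and /n/, before a nasal consonant — surfaces as [ĩ] (rule 2).
/n/ (between /i/ and /e/) is unaffected → [n].
/e/ — between /n/ and /n/, before a nasal consonant — surfaces as [ẽ] (rule 2).
/n/ stays [n].
/t/ (between /n/ and /e/): no rule targets it → [t].
/e/ — between /t/ and /b/; rule 2 does not apply here → [e].
/b/ — between /e/ and /z/; rule 1 does not apply here → [b].
/z/ stays [z].
/a/ — between /z/ and /s/; rule 2 does not apply here → [a].
/s/ — not in any rule's target class → [s].
/x/ — not in any rule's target class → [x].
/e/ (word-final): rule 2 targets it, but not before a nasal consonant → unchanged [e].

[mĩnẽntebzasxe]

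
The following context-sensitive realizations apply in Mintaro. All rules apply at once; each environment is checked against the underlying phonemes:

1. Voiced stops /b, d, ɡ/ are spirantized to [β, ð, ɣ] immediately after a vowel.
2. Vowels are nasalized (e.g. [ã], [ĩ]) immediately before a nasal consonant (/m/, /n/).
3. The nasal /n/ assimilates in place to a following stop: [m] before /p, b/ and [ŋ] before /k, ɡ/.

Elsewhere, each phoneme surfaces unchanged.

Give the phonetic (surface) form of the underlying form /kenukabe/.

/e/ (between /k/ and /n/): before a nasal consonant, so rule 2 applies → [ẽ].
/n/ (between /e/ and /u/) fails the environment for rule 3, so it stays [n].
/u/ (between /n/ and /k/) is in the target of rule 2 but the environment (before a nasal consonant) is not met → [u].
/a/ (between /k/ and /b/): rule 2 targets it, but not before a nasal consonant → unchanged [a].
/b/ — between /a/ and /e/, immediately after a vowel — surfaces as [β] (rule 1).
/e/ (word-final): rule 2 targets it, but not before a nasal consonant → unchanged [e].

[kẽnukaβe]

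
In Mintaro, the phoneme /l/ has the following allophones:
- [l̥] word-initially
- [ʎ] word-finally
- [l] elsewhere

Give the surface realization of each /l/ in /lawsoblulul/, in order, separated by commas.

Occurrence 1 (position 1): word-initially → [l̥].
Occurrence 2 (position 7): no conditioning environment matches → elsewhere allophone [l].
Occurrence 3 (position 9): no conditioning environment matches → elsewhere allophone [l].
Occurrence 4 (position 11): word-finally → [ʎ].

[l̥], [l], [l], [ʎ]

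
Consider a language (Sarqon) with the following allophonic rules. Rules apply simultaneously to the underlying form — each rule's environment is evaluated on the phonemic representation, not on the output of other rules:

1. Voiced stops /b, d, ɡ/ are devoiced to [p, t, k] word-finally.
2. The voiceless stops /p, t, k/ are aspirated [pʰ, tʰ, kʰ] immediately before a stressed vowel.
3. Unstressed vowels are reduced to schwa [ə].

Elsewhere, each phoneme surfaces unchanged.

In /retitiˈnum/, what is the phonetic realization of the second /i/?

[ə]

/i/ — between /t/ and /n/, in an unstressed syllable — surfaces as [ə] (rule 3).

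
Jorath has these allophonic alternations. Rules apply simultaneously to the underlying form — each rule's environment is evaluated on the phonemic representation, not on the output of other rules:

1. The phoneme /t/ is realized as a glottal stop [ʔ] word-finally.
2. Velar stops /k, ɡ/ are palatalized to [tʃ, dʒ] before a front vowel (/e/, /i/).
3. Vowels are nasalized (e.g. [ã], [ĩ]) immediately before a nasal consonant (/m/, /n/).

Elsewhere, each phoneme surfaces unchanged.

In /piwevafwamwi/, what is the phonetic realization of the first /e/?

[e]

/e/ (between /w/ and /v/) is in the target of rule 3 but the environment (before a nasal consonant) is not met → [e].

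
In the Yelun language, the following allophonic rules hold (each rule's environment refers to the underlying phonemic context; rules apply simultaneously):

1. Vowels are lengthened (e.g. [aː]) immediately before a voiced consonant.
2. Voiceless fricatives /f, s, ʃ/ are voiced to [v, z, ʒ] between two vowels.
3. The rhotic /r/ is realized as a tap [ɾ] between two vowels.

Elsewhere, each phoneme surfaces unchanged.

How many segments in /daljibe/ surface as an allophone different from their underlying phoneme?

2

Segments that undergo a rule: /a/ → [aː] (rule 1); /i/ → [iː] (rule 1).
All other segments surface unchanged.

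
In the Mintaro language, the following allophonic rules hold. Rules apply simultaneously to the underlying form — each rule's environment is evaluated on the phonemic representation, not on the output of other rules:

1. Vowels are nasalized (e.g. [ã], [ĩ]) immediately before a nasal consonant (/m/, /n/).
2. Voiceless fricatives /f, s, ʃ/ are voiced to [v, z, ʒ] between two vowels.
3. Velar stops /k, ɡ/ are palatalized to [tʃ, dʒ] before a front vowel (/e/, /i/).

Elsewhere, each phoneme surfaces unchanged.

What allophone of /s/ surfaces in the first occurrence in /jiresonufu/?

[z]

Rule 2 applies to /s/ (between /e/ and /o/: between two vowels) → [z].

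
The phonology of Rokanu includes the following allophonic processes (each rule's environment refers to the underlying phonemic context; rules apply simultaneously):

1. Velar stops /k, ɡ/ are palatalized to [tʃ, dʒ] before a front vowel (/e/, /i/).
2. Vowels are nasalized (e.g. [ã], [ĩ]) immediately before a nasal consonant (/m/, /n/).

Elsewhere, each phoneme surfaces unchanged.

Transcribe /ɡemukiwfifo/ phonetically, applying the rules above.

[dʒẽmutʃiwfifo]

/ɡ/ (word-initial): before a front vowel, so rule 1 applies → [dʒ].
Rule 2 applies to /e/ (between /ɡ/ and /m/: before a nasal consonant) → [ẽ].
/m/ (between /e/ and /u/): no rule targets it → [m].
/u/ (between /m/ and /k/) is in the target of rule 2 but the environment (before a nasal consonant) is not met → [u].
/k/ (between /u/ and /i/) occurs before a front vowel → [tʃ] by rule 1.
/i/ (between /k/ and /w/) fails the environment for rule 2, so it stays [i].
/w/ — not in any rule's target class → [w].
/f/ (between /w/ and /i/) is unaffected → [f].
/i/ (between /f/ and /f/): rule 2 targets it, but not before a nasal consonant → unchanged [i].
/f/ stays [f].
/o/ (word-final) is in the target of rule 2 but the environment (before a nasal consonant) is not met → [o].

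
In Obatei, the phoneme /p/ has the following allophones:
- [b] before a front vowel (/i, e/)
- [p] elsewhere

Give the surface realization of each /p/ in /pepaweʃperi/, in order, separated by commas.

[b], [p], [b]

Occurrence 1 (position 1): before a front vowel (/i, e/) → [b].
Occurrence 2 (position 3): no conditioning environment matches → elsewhere allophone [p].
Occurrence 3 (position 8): before a front vowel (/i, e/) → [b].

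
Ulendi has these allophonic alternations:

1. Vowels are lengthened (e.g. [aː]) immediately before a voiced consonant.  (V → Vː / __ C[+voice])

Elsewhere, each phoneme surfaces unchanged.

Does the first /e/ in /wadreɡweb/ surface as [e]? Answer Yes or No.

/e/ (between /r/ and /ɡ/) occurs before a voiced consonant → [eː] by rule 1.
The actual realization is [eː], not [e].

No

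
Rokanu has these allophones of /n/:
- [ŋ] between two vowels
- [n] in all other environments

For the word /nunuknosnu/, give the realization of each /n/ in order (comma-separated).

Occurrence 1 (position 1): no conditioning environment matches → elsewhere allophone [n].
Occurrence 2 (position 3): between two vowels → [ŋ].
Occurrence 3 (position 6): no conditioning environment matches → elsewhere allophone [n].
Occurrence 4 (position 9): no conditioning environment matches → elsewhere allophone [n].

[n], [ŋ], [n], [n]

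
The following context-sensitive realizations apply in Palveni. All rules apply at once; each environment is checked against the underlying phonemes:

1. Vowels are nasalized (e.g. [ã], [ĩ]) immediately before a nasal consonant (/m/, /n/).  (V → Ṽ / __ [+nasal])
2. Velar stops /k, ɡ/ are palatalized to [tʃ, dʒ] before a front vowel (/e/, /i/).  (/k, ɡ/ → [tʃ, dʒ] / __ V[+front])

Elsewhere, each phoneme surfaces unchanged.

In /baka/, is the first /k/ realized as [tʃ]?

No

/k/ (between /a/ and /a/) fails the environment for rule 2, so it stays [k].
The actual realization is [k], not [tʃ].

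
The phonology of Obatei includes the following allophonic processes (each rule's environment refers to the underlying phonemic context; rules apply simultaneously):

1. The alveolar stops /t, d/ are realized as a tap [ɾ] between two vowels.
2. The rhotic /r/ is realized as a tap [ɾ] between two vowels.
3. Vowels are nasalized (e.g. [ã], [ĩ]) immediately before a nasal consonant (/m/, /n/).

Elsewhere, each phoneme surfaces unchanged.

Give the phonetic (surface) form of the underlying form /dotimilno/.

[doɾĩmilno]

/d/ (word-initial): rule 1 targets it, but not between two vowels → unchanged [d].
/o/ (between /d/ and /t/) is in the target of rule 3 but the environment (before a nasal consonant) is not met → [o].
/t/ — between /o/ and /i/, between two vowels — surfaces as [ɾ] (rule 1).
Rule 3 applies to /i/ (between /t/ and /m/: before a nasal consonant) → [ĩ].
/m/ (between /i/ and /i/) is unaffected → [m].
/i/ (between /m/ and /l/): rule 3 targets it, but not before a nasal consonant → unchanged [i].
/l/ — not in any rule's target class → [l].
/n/ (between /l/ and /o/) is unaffected → [n].
/o/ (word-final) fails the environment for rule 3, so it stays [o].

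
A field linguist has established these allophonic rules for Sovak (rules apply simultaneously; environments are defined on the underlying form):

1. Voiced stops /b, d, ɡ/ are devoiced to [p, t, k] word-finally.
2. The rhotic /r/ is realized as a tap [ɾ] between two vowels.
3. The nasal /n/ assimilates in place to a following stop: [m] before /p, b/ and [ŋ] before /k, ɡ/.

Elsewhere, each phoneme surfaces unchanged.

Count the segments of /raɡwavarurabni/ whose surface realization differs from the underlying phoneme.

2

Segments that undergo a rule: /r/ → [ɾ] (rule 2); /r/ → [ɾ] (rule 2).
All other segments surface unchanged.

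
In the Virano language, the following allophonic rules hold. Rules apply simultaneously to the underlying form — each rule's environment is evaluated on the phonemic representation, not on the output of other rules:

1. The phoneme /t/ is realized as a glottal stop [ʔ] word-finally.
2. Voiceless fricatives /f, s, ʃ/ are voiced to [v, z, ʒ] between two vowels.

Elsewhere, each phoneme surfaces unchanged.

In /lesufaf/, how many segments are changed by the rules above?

2

Segments that undergo a rule: /s/ → [z] (rule 2); /f/ → [v] (rule 2).
All other segments surface unchanged.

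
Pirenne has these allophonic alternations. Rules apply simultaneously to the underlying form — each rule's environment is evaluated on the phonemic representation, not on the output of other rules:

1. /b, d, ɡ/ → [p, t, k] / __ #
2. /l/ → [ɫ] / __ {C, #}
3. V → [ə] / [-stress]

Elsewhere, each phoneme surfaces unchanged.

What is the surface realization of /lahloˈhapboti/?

[ləhləˈhapbətə]

/l/ — word-initial; rule 2 does not apply here → [l].
/a/ (between /l/ and /h/) occurs in an unstressed syllable → [ə] by rule 3.
/h/ (between /a/ and /l/): no rule targets it → [h].
/l/ (between /h/ and /o/) is in the target of rule 2 but the environment (word-finally or immediately before a consonant) is not met → [l].
Rule 3 applies to /o/ (between /l/ and /h/: in an unstressed syllable) → [ə].
/h/ (between /o/ and /a/) is unaffected → [h].
/a/ — between /h/ and /p/; rule 3 does not apply here → [a].
/p/ (between /a/ and /b/) is unaffected → [p].
/b/ (between /p/ and /o/) fails the environment for rule 1, so it stays [b].
Rule 3 applies to /o/ (between /b/ and /t/: in an unstressed syllable) → [ə].
/t/ (between /o/ and /i/) is unaffected → [t].
/i/ (word-final) occurs in an unstressed syllable → [ə] by rule 3.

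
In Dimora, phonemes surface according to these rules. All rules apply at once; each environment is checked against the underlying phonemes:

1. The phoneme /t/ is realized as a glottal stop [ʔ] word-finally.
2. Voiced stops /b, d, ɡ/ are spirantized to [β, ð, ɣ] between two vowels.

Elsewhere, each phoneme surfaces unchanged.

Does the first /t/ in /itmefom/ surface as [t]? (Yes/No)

Yes

/t/ (between /i/ and /m/) is in the target of rule 1 but the environment (word-finally) is not met → [t].
The actual realization is [t], which matches [t].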